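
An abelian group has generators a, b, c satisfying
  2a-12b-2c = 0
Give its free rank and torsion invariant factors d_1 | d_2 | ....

Answer: M ≅ ℤ^2 ⊕ ℤ/2

Derivation:
rank_ℚ(R)=1; free=3−1=2
SNF(R) diag = [2] → torsion [2]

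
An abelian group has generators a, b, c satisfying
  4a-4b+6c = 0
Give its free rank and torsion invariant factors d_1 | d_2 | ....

Answer: M ≅ ℤ^2 ⊕ ℤ/2

Derivation:
rank_ℚ(R)=1; free=3−1=2
SNF(R) diag = [2] → torsion [2]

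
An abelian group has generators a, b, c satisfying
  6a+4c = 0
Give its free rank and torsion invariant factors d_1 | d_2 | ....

rank_ℚ(R)=1; free=3−1=2
SNF(R) diag = [2] → torsion [2]

Answer: M ≅ ℤ^2 ⊕ ℤ/2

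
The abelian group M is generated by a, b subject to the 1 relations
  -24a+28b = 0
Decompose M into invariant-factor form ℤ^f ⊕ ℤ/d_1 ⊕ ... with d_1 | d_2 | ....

Answer: M ≅ ℤ^1 ⊕ ℤ/4

Derivation:
rank_ℚ(R)=1; free=2−1=1
SNF(R) diag = [4] → torsion [4]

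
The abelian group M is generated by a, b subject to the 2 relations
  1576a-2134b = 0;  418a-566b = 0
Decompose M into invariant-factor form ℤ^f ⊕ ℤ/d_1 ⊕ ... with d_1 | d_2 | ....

rank_ℚ(R)=2; free=2−2=0
SNF(R) diag = [2, 2] → torsion [2, 2]

Answer: M ≅ ℤ/2 ⊕ ℤ/2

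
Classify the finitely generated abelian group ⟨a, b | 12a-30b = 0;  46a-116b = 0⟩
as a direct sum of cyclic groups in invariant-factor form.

rank_ℚ(R)=2; free=2−2=0
SNF(R) diag = [2, 6] → torsion [2, 6]

Answer: M ≅ ℤ/2 ⊕ ℤ/6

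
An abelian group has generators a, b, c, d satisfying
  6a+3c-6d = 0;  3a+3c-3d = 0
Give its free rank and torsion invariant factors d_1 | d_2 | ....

rank_ℚ(R)=2; free=4−2=2
SNF(R) diag = [3, 3] → torsion [3, 3]

Answer: M ≅ ℤ^2 ⊕ ℤ/3 ⊕ ℤ/3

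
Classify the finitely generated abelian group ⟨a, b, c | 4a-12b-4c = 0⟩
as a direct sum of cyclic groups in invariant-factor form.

rank_ℚ(R)=1; free=3−1=2
SNF(R) diag = [4] → torsion [4]

Answer: M ≅ ℤ^2 ⊕ ℤ/4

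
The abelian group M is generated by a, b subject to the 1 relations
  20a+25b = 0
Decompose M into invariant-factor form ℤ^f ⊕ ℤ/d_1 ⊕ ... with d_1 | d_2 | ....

rank_ℚ(R)=1; free=2−1=1
SNF(R) diag = [5] → torsion [5]

Answer: M ≅ ℤ^1 ⊕ ℤ/5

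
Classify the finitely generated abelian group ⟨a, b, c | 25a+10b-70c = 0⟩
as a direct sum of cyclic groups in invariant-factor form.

Answer: M ≅ ℤ^2 ⊕ ℤ/5

Derivation:
rank_ℚ(R)=1; free=3−1=2
SNF(R) diag = [5] → torsion [5]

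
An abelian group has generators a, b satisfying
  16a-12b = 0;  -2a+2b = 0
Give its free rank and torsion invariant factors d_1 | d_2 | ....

Answer: M ≅ ℤ/2 ⊕ ℤ/4

Derivation:
rank_ℚ(R)=2; free=2−2=0
SNF(R) diag = [2, 4] → torsion [2, 4]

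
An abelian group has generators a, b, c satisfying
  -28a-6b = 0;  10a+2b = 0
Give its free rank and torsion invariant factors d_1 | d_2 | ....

Answer: M ≅ ℤ^1 ⊕ ℤ/2 ⊕ ℤ/2

Derivation:
rank_ℚ(R)=2; free=3−2=1
SNF(R) diag = [2, 2] → torsion [2, 2]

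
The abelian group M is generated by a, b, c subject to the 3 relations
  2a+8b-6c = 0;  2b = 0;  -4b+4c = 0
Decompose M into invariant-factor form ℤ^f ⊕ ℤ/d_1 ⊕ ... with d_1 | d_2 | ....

Answer: M ≅ ℤ/2 ⊕ ℤ/2 ⊕ ℤ/4

Derivation:
rank_ℚ(R)=3; free=3−3=0
SNF(R) diag = [2, 2, 4] → torsion [2, 2, 4]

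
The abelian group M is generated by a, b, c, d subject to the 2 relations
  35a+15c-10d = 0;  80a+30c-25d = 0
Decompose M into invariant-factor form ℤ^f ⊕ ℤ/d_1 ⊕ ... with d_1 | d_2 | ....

rank_ℚ(R)=2; free=4−2=2
SNF(R) diag = [5, 15] → torsion [5, 15]

Answer: M ≅ ℤ^2 ⊕ ℤ/5 ⊕ ℤ/15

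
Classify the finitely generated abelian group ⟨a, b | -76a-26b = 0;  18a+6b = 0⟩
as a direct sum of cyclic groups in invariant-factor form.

rank_ℚ(R)=2; free=2−2=0
SNF(R) diag = [2, 6] → torsion [2, 6]

Answer: M ≅ ℤ/2 ⊕ ℤ/6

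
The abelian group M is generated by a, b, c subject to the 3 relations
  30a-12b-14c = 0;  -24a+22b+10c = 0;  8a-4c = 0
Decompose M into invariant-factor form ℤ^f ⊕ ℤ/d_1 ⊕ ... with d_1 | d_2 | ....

Answer: M ≅ ℤ/2 ⊕ ℤ/2 ⊕ ℤ/4

Derivation:
rank_ℚ(R)=3; free=3−3=0
SNF(R) diag = [2, 2, 4] → torsion [2, 2, 4]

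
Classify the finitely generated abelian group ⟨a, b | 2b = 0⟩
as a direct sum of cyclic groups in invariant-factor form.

Answer: M ≅ ℤ^1 ⊕ ℤ/2

Derivation:
rank_ℚ(R)=1; free=2−1=1
SNF(R) diag = [2] → torsion [2]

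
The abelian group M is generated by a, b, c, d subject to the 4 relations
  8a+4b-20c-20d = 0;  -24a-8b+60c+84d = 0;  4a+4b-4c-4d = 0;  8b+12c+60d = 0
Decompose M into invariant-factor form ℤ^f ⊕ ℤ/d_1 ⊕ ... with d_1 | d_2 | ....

Answer: M ≅ ℤ/4 ⊕ ℤ/4 ⊕ ℤ/12 ⊕ ℤ/24

Derivation:
rank_ℚ(R)=4; free=4−4=0
SNF(R) diag = [4, 4, 12, 24] → torsion [4, 4, 12, 24]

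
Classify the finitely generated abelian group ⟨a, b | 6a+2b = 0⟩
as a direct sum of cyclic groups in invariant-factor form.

rank_ℚ(R)=1; free=2−1=1
SNF(R) diag = [2] → torsion [2]

Answer: M ≅ ℤ^1 ⊕ ℤ/2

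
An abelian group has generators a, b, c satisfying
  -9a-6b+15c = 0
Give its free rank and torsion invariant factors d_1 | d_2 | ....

Answer: M ≅ ℤ^2 ⊕ ℤ/3

Derivation:
rank_ℚ(R)=1; free=3−1=2
SNF(R) diag = [3] → torsion [3]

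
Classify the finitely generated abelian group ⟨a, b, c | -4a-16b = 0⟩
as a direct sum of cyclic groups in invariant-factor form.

rank_ℚ(R)=1; free=3−1=2
SNF(R) diag = [4] → torsion [4]

Answer: M ≅ ℤ^2 ⊕ ℤ/4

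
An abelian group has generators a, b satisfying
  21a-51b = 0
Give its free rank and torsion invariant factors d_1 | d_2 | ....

rank_ℚ(R)=1; free=2−1=1
SNF(R) diag = [3] → torsion [3]

Answer: M ≅ ℤ^1 ⊕ ℤ/3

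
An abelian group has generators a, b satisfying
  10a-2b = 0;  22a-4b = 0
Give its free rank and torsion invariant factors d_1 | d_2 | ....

rank_ℚ(R)=2; free=2−2=0
SNF(R) diag = [2, 2] → torsion [2, 2]

Answer: M ≅ ℤ/2 ⊕ ℤ/2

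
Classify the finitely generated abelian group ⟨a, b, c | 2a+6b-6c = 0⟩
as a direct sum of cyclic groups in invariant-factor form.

Answer: M ≅ ℤ^2 ⊕ ℤ/2

Derivation:
rank_ℚ(R)=1; free=3−1=2
SNF(R) diag = [2] → torsion [2]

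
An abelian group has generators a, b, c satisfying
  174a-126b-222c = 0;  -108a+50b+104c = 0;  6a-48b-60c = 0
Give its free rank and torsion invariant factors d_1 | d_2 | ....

Answer: M ≅ ℤ/2 ⊕ ℤ/6 ⊕ ℤ/18

Derivation:
rank_ℚ(R)=3; free=3−3=0
SNF(R) diag = [2, 6, 18] → torsion [2, 6, 18]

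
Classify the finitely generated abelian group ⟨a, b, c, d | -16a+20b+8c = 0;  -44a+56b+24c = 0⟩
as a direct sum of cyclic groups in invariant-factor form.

rank_ℚ(R)=2; free=4−2=2
SNF(R) diag = [4, 4] → torsion [4, 4]

Answer: M ≅ ℤ^2 ⊕ ℤ/4 ⊕ ℤ/4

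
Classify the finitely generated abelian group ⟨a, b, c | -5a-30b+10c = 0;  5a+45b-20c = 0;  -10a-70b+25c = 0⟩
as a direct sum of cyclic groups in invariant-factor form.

rank_ℚ(R)=3; free=3−3=0
SNF(R) diag = [5, 5, 5] → torsion [5, 5, 5]

Answer: M ≅ ℤ/5 ⊕ ℤ/5 ⊕ ℤ/5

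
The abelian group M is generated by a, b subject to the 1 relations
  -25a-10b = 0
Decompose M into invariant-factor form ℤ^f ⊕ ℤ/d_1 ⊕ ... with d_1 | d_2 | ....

rank_ℚ(R)=1; free=2−1=1
SNF(R) diag = [5] → torsion [5]

Answer: M ≅ ℤ^1 ⊕ ℤ/5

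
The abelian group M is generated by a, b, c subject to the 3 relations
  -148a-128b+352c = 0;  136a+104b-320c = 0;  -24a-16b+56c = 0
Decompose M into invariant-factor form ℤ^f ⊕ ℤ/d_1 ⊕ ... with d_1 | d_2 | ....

rank_ℚ(R)=3; free=3−3=0
SNF(R) diag = [4, 8, 8] → torsion [4, 8, 8]

Answer: M ≅ ℤ/4 ⊕ ℤ/8 ⊕ ℤ/8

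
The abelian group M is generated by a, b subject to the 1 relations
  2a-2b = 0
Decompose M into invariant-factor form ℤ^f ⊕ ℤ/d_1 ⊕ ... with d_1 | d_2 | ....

Answer: M ≅ ℤ^1 ⊕ ℤ/2

Derivation:
rank_ℚ(R)=1; free=2−1=1
SNF(R) diag = [2] → torsion [2]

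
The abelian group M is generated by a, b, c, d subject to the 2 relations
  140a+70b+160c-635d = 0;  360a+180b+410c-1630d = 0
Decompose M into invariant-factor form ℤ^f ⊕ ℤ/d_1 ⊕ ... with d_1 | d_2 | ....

Answer: M ≅ ℤ^2 ⊕ ℤ/5 ⊕ ℤ/10

Derivation:
rank_ℚ(R)=2; free=4−2=2
SNF(R) diag = [5, 10] → torsion [5, 10]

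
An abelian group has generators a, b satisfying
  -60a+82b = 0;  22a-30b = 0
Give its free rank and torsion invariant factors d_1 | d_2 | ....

Answer: M ≅ ℤ/2 ⊕ ℤ/2

Derivation:
rank_ℚ(R)=2; free=2−2=0
SNF(R) diag = [2, 2] → torsion [2, 2]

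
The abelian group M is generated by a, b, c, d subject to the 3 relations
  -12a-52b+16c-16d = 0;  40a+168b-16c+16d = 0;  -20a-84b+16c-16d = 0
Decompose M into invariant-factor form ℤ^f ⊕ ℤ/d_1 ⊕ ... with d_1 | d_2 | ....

rank_ℚ(R)=3; free=4−3=1
SNF(R) diag = [4, 8, 16] → torsion [4, 8, 16]

Answer: M ≅ ℤ^1 ⊕ ℤ/4 ⊕ ℤ/8 ⊕ ℤ/16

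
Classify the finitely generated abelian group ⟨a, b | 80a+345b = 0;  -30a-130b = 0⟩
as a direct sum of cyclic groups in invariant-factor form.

rank_ℚ(R)=2; free=2−2=0
SNF(R) diag = [5, 10] → torsion [5, 10]

Answer: M ≅ ℤ/5 ⊕ ℤ/10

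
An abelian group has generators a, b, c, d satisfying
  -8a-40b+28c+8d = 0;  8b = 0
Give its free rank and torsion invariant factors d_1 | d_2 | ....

Answer: M ≅ ℤ^2 ⊕ ℤ/4 ⊕ ℤ/8

Derivation:
rank_ℚ(R)=2; free=4−2=2
SNF(R) diag = [4, 8] → torsion [4, 8]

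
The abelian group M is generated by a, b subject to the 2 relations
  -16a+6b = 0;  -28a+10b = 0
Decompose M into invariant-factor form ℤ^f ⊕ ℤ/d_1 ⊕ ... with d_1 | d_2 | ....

rank_ℚ(R)=2; free=2−2=0
SNF(R) diag = [2, 4] → torsion [2, 4]

Answer: M ≅ ℤ/2 ⊕ ℤ/4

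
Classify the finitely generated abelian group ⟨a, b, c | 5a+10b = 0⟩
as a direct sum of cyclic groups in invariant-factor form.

Answer: M ≅ ℤ^2 ⊕ ℤ/5

Derivation:
rank_ℚ(R)=1; free=3−1=2
SNF(R) diag = [5] → torsion [5]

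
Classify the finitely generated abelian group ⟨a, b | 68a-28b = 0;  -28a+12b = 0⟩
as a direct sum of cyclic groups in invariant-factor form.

rank_ℚ(R)=2; free=2−2=0
SNF(R) diag = [4, 8] → torsion [4, 8]

Answer: M ≅ ℤ/4 ⊕ ℤ/8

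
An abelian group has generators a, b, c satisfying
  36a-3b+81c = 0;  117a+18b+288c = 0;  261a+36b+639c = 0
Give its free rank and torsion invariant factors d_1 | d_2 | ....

Answer: M ≅ ℤ/3 ⊕ ℤ/9 ⊕ ℤ/9

Derivation:
rank_ℚ(R)=3; free=3−3=0
SNF(R) diag = [3, 9, 9] → torsion [3, 9, 9]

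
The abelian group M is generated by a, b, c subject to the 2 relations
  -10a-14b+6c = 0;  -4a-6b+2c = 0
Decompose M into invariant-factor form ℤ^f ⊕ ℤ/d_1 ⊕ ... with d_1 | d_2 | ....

rank_ℚ(R)=2; free=3−2=1
SNF(R) diag = [2, 2] → torsion [2, 2]

Answer: M ≅ ℤ^1 ⊕ ℤ/2 ⊕ ℤ/2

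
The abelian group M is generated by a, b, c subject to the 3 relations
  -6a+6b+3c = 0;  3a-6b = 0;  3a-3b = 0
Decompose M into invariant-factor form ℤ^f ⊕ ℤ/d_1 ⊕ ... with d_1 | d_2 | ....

Answer: M ≅ ℤ/3 ⊕ ℤ/3 ⊕ ℤ/3

Derivation:
rank_ℚ(R)=3; free=3−3=0
SNF(R) diag = [3, 3, 3] → torsion [3, 3, 3]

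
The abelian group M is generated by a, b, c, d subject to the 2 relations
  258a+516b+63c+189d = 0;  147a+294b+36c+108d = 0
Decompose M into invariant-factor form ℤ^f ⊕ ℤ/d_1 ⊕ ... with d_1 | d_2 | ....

rank_ℚ(R)=2; free=4−2=2
SNF(R) diag = [3, 9] → torsion [3, 9]

Answer: M ≅ ℤ^2 ⊕ ℤ/3 ⊕ ℤ/9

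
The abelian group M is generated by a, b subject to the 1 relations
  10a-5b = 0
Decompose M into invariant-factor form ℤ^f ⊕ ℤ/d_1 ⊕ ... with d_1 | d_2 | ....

Answer: M ≅ ℤ^1 ⊕ ℤ/5

Derivation:
rank_ℚ(R)=1; free=2−1=1
SNF(R) diag = [5] → torsion [5]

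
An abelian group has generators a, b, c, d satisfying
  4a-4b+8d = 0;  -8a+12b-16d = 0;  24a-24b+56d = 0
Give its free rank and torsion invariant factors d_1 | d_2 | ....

rank_ℚ(R)=3; free=4−3=1
SNF(R) diag = [4, 4, 8] → torsion [4, 4, 8]

Answer: M ≅ ℤ^1 ⊕ ℤ/4 ⊕ ℤ/4 ⊕ ℤ/8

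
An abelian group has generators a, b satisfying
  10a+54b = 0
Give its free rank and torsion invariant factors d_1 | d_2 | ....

Answer: M ≅ ℤ^1 ⊕ ℤ/2

Derivation:
rank_ℚ(R)=1; free=2−1=1
SNF(R) diag = [2] → torsion [2]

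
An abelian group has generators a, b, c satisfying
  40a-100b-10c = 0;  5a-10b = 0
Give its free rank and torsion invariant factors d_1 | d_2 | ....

Answer: M ≅ ℤ^1 ⊕ ℤ/5 ⊕ ℤ/10

Derivation:
rank_ℚ(R)=2; free=3−2=1
SNF(R) diag = [5, 10] → torsion [5, 10]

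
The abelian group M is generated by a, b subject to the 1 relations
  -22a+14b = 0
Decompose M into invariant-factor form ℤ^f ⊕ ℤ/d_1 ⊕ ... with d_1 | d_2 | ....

Answer: M ≅ ℤ^1 ⊕ ℤ/2

Derivation:
rank_ℚ(R)=1; free=2−1=1
SNF(R) diag = [2] → torsion [2]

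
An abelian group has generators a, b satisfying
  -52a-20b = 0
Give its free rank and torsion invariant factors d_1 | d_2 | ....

rank_ℚ(R)=1; free=2−1=1
SNF(R) diag = [4] → torsion [4]

Answer: M ≅ ℤ^1 ⊕ ℤ/4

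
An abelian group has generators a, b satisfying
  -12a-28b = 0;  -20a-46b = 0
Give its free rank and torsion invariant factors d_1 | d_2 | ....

Answer: M ≅ ℤ/2 ⊕ ℤ/4

Derivation:
rank_ℚ(R)=2; free=2−2=0
SNF(R) diag = [2, 4] → torsion [2, 4]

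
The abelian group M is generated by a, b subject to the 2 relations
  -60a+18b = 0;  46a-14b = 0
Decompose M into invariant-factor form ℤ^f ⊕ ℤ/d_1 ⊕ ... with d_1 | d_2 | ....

Answer: M ≅ ℤ/2 ⊕ ℤ/6

Derivation:
rank_ℚ(R)=2; free=2−2=0
SNF(R) diag = [2, 6] → torsion [2, 6]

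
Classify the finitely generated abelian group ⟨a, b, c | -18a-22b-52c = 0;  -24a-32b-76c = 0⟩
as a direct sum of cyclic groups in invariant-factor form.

rank_ℚ(R)=2; free=3−2=1
SNF(R) diag = [2, 4] → torsion [2, 4]

Answer: M ≅ ℤ^1 ⊕ ℤ/2 ⊕ ℤ/4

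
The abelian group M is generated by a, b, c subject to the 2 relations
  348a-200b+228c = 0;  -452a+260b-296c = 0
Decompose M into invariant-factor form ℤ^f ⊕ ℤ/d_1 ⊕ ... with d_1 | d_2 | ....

Answer: M ≅ ℤ^1 ⊕ ℤ/4 ⊕ ℤ/4

Derivation:
rank_ℚ(R)=2; free=3−2=1
SNF(R) diag = [4, 4] → torsion [4, 4]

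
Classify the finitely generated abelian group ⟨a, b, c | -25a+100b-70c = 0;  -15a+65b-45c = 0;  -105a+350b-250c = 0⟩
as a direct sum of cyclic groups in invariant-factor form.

rank_ℚ(R)=3; free=3−3=0
SNF(R) diag = [5, 5, 10] → torsion [5, 5, 10]

Answer: M ≅ ℤ/5 ⊕ ℤ/5 ⊕ ℤ/10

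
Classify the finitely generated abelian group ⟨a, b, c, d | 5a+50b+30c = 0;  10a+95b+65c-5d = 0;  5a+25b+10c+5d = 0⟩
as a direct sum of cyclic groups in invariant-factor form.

Answer: M ≅ ℤ^1 ⊕ ℤ/5 ⊕ ℤ/5 ⊕ ℤ/15

Derivation:
rank_ℚ(R)=3; free=4−3=1
SNF(R) diag = [5, 5, 15] → torsion [5, 5, 15]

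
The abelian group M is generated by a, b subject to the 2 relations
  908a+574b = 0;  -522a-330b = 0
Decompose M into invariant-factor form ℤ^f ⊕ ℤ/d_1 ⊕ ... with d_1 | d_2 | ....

Answer: M ≅ ℤ/2 ⊕ ℤ/6

Derivation:
rank_ℚ(R)=2; free=2−2=0
SNF(R) diag = [2, 6] → torsion [2, 6]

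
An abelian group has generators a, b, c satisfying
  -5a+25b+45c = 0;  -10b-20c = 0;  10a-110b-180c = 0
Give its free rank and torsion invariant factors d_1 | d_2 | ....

rank_ℚ(R)=3; free=3−3=0
SNF(R) diag = [5, 10, 30] → torsion [5, 10, 30]

Answer: M ≅ ℤ/5 ⊕ ℤ/10 ⊕ ℤ/30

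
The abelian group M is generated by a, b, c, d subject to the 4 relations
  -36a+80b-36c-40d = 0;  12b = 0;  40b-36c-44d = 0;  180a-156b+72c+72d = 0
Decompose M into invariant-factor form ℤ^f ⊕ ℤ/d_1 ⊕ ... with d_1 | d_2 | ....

rank_ℚ(R)=4; free=4−4=0
SNF(R) diag = [4, 12, 36, 36] → torsion [4, 12, 36, 36]

Answer: M ≅ ℤ/4 ⊕ ℤ/12 ⊕ ℤ/36 ⊕ ℤ/36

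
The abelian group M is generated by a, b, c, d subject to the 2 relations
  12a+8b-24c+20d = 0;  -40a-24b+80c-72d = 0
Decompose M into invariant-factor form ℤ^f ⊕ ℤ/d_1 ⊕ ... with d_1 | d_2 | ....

Answer: M ≅ ℤ^2 ⊕ ℤ/4 ⊕ ℤ/8

Derivation:
rank_ℚ(R)=2; free=4−2=2
SNF(R) diag = [4, 8] → torsion [4, 8]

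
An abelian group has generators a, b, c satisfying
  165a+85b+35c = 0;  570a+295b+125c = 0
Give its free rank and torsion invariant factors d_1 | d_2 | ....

rank_ℚ(R)=2; free=3−2=1
SNF(R) diag = [5, 15] → torsion [5, 15]

Answer: M ≅ ℤ^1 ⊕ ℤ/5 ⊕ ℤ/15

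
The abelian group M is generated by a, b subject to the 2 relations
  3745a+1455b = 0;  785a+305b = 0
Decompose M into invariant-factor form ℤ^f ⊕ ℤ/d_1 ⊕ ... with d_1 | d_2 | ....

Answer: M ≅ ℤ/5 ⊕ ℤ/10

Derivation:
rank_ℚ(R)=2; free=2−2=0
SNF(R) diag = [5, 10] → torsion [5, 10]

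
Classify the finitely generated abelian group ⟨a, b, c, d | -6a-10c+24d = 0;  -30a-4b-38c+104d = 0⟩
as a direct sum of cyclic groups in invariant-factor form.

Answer: M ≅ ℤ^2 ⊕ ℤ/2 ⊕ ℤ/4

Derivation:
rank_ℚ(R)=2; free=4−2=2
SNF(R) diag = [2, 4] → torsion [2, 4]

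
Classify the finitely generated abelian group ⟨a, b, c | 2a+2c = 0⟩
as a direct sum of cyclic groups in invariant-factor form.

Answer: M ≅ ℤ^2 ⊕ ℤ/2

Derivation:
rank_ℚ(R)=1; free=3−1=2
SNF(R) diag = [2] → torsion [2]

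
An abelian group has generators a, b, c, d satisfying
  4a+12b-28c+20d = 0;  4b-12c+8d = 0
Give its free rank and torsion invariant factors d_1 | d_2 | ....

Answer: M ≅ ℤ^2 ⊕ ℤ/4 ⊕ ℤ/4

Derivation:
rank_ℚ(R)=2; free=4−2=2
SNF(R) diag = [4, 4] → torsion [4, 4]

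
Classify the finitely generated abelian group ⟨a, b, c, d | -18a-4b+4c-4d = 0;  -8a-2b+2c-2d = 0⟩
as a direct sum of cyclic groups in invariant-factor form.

rank_ℚ(R)=2; free=4−2=2
SNF(R) diag = [2, 2] → torsion [2, 2]

Answer: M ≅ ℤ^2 ⊕ ℤ/2 ⊕ ℤ/2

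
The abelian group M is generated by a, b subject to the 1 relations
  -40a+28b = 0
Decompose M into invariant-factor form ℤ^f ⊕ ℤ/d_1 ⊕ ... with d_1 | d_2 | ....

rank_ℚ(R)=1; free=2−1=1
SNF(R) diag = [4] → torsion [4]

Answer: M ≅ ℤ^1 ⊕ ℤ/4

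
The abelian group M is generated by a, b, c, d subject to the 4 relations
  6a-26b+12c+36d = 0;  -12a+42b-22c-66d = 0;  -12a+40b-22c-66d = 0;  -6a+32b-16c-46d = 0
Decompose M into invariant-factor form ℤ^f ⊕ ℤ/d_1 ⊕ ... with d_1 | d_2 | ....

Answer: M ≅ ℤ/2 ⊕ ℤ/2 ⊕ ℤ/2 ⊕ ℤ/6

Derivation:
rank_ℚ(R)=4; free=4−4=0
SNF(R) diag = [2, 2, 2, 6] → torsion [2, 2, 2, 6]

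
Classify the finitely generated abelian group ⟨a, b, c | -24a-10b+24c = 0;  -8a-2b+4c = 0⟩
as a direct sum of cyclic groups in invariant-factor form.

Answer: M ≅ ℤ^1 ⊕ ℤ/2 ⊕ ℤ/4

Derivation:
rank_ℚ(R)=2; free=3−2=1
SNF(R) diag = [2, 4] → torsion [2, 4]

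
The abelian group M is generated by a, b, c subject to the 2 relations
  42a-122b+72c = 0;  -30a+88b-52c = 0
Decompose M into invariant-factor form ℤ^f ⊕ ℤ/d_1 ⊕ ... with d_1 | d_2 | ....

rank_ℚ(R)=2; free=3−2=1
SNF(R) diag = [2, 2] → torsion [2, 2]

Answer: M ≅ ℤ^1 ⊕ ℤ/2 ⊕ ℤ/2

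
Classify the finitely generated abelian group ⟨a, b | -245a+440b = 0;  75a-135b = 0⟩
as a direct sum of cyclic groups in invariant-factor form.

Answer: M ≅ ℤ/5 ⊕ ℤ/15

Derivation:
rank_ℚ(R)=2; free=2−2=0
SNF(R) diag = [5, 15] → torsion [5, 15]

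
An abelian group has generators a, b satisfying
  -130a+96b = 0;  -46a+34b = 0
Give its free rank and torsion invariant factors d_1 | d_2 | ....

Answer: M ≅ ℤ/2 ⊕ ℤ/2

Derivation:
rank_ℚ(R)=2; free=2−2=0
SNF(R) diag = [2, 2] → torsion [2, 2]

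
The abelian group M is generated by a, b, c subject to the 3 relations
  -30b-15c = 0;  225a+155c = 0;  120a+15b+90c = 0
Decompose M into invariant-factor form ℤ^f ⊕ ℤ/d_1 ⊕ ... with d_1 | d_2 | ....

rank_ℚ(R)=3; free=3−3=0
SNF(R) diag = [5, 15, 15] → torsion [5, 15, 15]

Answer: M ≅ ℤ/5 ⊕ ℤ/15 ⊕ ℤ/15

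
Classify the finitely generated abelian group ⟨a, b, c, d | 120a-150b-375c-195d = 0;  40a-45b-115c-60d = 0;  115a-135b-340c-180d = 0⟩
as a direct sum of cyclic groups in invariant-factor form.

Answer: M ≅ ℤ^1 ⊕ ℤ/5 ⊕ ℤ/15 ⊕ ℤ/15

Derivation:
rank_ℚ(R)=3; free=4−3=1
SNF(R) diag = [5, 15, 15] → torsion [5, 15, 15]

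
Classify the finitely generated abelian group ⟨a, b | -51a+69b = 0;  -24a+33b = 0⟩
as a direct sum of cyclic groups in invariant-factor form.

Answer: M ≅ ℤ/3 ⊕ ℤ/9

Derivation:
rank_ℚ(R)=2; free=2−2=0
SNF(R) diag = [3, 9] → torsion [3, 9]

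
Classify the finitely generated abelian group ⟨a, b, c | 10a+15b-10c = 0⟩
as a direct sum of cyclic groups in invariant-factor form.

Answer: M ≅ ℤ^2 ⊕ ℤ/5

Derivation:
rank_ℚ(R)=1; free=3−1=2
SNF(R) diag = [5] → torsion [5]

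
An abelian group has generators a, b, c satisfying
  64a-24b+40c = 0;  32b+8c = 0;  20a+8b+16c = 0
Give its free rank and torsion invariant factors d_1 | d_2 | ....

rank_ℚ(R)=3; free=3−3=0
SNF(R) diag = [4, 8, 24] → torsion [4, 8, 24]

Answer: M ≅ ℤ/4 ⊕ ℤ/8 ⊕ ℤ/24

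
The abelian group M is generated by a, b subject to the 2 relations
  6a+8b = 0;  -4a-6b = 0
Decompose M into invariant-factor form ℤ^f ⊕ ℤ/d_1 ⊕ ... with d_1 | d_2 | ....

rank_ℚ(R)=2; free=2−2=0
SNF(R) diag = [2, 2] → torsion [2, 2]

Answer: M ≅ ℤ/2 ⊕ ℤ/2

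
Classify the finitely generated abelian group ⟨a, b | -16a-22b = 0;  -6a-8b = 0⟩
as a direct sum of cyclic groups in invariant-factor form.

Answer: M ≅ ℤ/2 ⊕ ℤ/2

Derivation:
rank_ℚ(R)=2; free=2−2=0
SNF(R) diag = [2, 2] → torsion [2, 2]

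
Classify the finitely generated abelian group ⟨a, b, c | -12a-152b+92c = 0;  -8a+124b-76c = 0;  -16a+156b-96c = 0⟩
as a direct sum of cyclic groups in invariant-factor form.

rank_ℚ(R)=3; free=3−3=0
SNF(R) diag = [4, 4, 12] → torsion [4, 4, 12]

Answer: M ≅ ℤ/4 ⊕ ℤ/4 ⊕ ℤ/12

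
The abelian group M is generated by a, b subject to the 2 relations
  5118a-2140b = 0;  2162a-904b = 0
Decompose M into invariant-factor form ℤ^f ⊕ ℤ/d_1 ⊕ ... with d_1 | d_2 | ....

Answer: M ≅ ℤ/2 ⊕ ℤ/4

Derivation:
rank_ℚ(R)=2; free=2−2=0
SNF(R) diag = [2, 4] → torsion [2, 4]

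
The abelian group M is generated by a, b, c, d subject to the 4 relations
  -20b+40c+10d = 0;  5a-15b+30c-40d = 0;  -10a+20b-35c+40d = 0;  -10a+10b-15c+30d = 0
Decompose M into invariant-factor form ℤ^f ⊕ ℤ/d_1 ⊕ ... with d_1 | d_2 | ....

Answer: M ≅ ℤ/5 ⊕ ℤ/5 ⊕ ℤ/10 ⊕ ℤ/30

Derivation:
rank_ℚ(R)=4; free=4−4=0
SNF(R) diag = [5, 5, 10, 30] → torsion [5, 5, 10, 30]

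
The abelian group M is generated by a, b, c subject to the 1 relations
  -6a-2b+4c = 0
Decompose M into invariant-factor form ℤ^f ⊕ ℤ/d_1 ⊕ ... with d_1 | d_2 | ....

rank_ℚ(R)=1; free=3−1=2
SNF(R) diag = [2] → torsion [2]

Answer: M ≅ ℤ^2 ⊕ ℤ/2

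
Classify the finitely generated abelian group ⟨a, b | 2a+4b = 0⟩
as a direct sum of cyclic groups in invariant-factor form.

rank_ℚ(R)=1; free=2−1=1
SNF(R) diag = [2] → torsion [2]

Answer: M ≅ ℤ^1 ⊕ ℤ/2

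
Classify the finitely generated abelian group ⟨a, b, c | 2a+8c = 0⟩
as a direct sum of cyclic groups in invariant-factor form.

Answer: M ≅ ℤ^2 ⊕ ℤ/2

Derivation:
rank_ℚ(R)=1; free=3−1=2
SNF(R) diag = [2] → torsion [2]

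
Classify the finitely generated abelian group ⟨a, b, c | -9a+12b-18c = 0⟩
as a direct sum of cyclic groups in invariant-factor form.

rank_ℚ(R)=1; free=3−1=2
SNF(R) diag = [3] → torsion [3]

Answer: M ≅ ℤ^2 ⊕ ℤ/3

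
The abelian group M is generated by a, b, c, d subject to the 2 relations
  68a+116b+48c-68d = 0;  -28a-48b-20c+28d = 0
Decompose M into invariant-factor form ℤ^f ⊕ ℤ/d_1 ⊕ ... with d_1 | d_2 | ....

rank_ℚ(R)=2; free=4−2=2
SNF(R) diag = [4, 4] → torsion [4, 4]

Answer: M ≅ ℤ^2 ⊕ ℤ/4 ⊕ ℤ/4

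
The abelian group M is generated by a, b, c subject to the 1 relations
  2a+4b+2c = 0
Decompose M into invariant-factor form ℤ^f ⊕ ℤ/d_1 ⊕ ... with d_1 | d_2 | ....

rank_ℚ(R)=1; free=3−1=2
SNF(R) diag = [2] → torsion [2]

Answer: M ≅ ℤ^2 ⊕ ℤ/2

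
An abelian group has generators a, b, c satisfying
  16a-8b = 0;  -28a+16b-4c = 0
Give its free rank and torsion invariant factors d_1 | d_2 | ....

Answer: M ≅ ℤ^1 ⊕ ℤ/4 ⊕ ℤ/8

Derivation:
rank_ℚ(R)=2; free=3−2=1
SNF(R) diag = [4, 8] → torsion [4, 8]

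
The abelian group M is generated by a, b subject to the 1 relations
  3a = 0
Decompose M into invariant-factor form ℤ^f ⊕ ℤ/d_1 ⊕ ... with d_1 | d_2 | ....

Answer: M ≅ ℤ^1 ⊕ ℤ/3

Derivation:
rank_ℚ(R)=1; free=2−1=1
SNF(R) diag = [3] → torsion [3]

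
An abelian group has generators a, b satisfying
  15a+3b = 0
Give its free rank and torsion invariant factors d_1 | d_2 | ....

rank_ℚ(R)=1; free=2−1=1
SNF(R) diag = [3] → torsion [3]

Answer: M ≅ ℤ^1 ⊕ ℤ/3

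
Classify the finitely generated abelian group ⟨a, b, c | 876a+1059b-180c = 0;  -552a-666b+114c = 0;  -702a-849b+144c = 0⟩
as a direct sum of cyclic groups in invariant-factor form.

rank_ℚ(R)=3; free=3−3=0
SNF(R) diag = [3, 6, 6] → torsion [3, 6, 6]

Answer: M ≅ ℤ/3 ⊕ ℤ/6 ⊕ ℤ/6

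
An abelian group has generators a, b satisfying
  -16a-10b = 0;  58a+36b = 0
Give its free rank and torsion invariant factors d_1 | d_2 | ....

rank_ℚ(R)=2; free=2−2=0
SNF(R) diag = [2, 2] → torsion [2, 2]

Answer: M ≅ ℤ/2 ⊕ ℤ/2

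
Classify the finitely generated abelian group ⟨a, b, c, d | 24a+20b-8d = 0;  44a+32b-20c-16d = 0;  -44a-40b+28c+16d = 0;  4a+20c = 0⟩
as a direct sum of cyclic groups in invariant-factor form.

Answer: M ≅ ℤ/4 ⊕ ℤ/4 ⊕ ℤ/8 ⊕ ℤ/16

Derivation:
rank_ℚ(R)=4; free=4−4=0
SNF(R) diag = [4, 4, 8, 16] → torsion [4, 4, 8, 16]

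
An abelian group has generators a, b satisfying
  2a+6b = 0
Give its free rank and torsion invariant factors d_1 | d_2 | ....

Answer: M ≅ ℤ^1 ⊕ ℤ/2

Derivation:
rank_ℚ(R)=1; free=2−1=1
SNF(R) diag = [2] → torsion [2]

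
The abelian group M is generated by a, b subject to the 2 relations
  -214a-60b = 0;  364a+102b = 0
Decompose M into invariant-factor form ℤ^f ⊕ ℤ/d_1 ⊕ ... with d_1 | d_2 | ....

rank_ℚ(R)=2; free=2−2=0
SNF(R) diag = [2, 6] → torsion [2, 6]

Answer: M ≅ ℤ/2 ⊕ ℤ/6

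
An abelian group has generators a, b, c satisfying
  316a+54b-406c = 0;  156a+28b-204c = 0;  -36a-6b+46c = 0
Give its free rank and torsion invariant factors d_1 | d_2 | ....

rank_ℚ(R)=3; free=3−3=0
SNF(R) diag = [2, 4, 8] → torsion [2, 4, 8]

Answer: M ≅ ℤ/2 ⊕ ℤ/4 ⊕ ℤ/8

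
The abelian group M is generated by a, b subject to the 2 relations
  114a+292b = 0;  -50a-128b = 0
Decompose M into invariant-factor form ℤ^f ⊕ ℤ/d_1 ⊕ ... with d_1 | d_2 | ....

Answer: M ≅ ℤ/2 ⊕ ℤ/4

Derivation:
rank_ℚ(R)=2; free=2−2=0
SNF(R) diag = [2, 4] → torsion [2, 4]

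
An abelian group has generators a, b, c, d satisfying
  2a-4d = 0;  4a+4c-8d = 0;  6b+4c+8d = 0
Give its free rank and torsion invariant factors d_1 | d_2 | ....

Answer: M ≅ ℤ^1 ⊕ ℤ/2 ⊕ ℤ/2 ⊕ ℤ/4

Derivation:
rank_ℚ(R)=3; free=4−3=1
SNF(R) diag = [2, 2, 4] → torsion [2, 2, 4]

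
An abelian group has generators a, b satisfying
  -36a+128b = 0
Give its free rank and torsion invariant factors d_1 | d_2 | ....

Answer: M ≅ ℤ^1 ⊕ ℤ/4

Derivation:
rank_ℚ(R)=1; free=2−1=1
SNF(R) diag = [4] → torsion [4]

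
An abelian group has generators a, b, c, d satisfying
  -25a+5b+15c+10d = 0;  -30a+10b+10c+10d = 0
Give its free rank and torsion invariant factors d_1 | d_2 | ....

rank_ℚ(R)=2; free=4−2=2
SNF(R) diag = [5, 10] → torsion [5, 10]

Answer: M ≅ ℤ^2 ⊕ ℤ/5 ⊕ ℤ/10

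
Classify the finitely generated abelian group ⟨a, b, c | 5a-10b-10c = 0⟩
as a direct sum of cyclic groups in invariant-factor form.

rank_ℚ(R)=1; free=3−1=2
SNF(R) diag = [5] → torsion [5]

Answer: M ≅ ℤ^2 ⊕ ℤ/5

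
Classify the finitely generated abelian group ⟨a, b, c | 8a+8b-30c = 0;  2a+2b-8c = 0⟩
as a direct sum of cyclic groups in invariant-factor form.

rank_ℚ(R)=2; free=3−2=1
SNF(R) diag = [2, 2] → torsion [2, 2]

Answer: M ≅ ℤ^1 ⊕ ℤ/2 ⊕ ℤ/2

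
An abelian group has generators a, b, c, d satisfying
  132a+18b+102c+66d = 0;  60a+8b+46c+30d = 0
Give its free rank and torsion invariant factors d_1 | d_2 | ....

Answer: M ≅ ℤ^2 ⊕ ℤ/2 ⊕ ℤ/6

Derivation:
rank_ℚ(R)=2; free=4−2=2
SNF(R) diag = [2, 6] → torsion [2, 6]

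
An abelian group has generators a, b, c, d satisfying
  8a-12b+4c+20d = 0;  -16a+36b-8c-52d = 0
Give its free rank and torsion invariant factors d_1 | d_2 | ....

rank_ℚ(R)=2; free=4−2=2
SNF(R) diag = [4, 12] → torsion [4, 12]

Answer: M ≅ ℤ^2 ⊕ ℤ/4 ⊕ ℤ/12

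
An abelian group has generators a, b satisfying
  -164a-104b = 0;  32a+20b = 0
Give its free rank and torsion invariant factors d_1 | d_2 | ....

rank_ℚ(R)=2; free=2−2=0
SNF(R) diag = [4, 12] → torsion [4, 12]

Answer: M ≅ ℤ/4 ⊕ ℤ/12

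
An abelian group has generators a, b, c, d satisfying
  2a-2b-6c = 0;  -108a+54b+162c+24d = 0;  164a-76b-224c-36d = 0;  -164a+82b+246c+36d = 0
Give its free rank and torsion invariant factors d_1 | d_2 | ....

Answer: M ≅ ℤ/2 ⊕ ℤ/2 ⊕ ℤ/4 ⊕ ℤ/12

Derivation:
rank_ℚ(R)=4; free=4−4=0
SNF(R) diag = [2, 2, 4, 12] → torsion [2, 2, 4, 12]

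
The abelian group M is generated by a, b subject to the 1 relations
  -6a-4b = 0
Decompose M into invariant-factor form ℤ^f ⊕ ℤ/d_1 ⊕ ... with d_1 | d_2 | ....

rank_ℚ(R)=1; free=2−1=1
SNF(R) diag = [2] → torsion [2]

Answer: M ≅ ℤ^1 ⊕ ℤ/2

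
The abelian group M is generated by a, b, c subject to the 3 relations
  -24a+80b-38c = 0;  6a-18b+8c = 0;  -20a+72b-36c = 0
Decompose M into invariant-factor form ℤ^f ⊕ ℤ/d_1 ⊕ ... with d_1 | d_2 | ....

rank_ℚ(R)=3; free=3−3=0
SNF(R) diag = [2, 2, 4] → torsion [2, 2, 4]

Answer: M ≅ ℤ/2 ⊕ ℤ/2 ⊕ ℤ/4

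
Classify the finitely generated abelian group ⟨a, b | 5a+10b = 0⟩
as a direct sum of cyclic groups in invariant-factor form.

rank_ℚ(R)=1; free=2−1=1
SNF(R) diag = [5] → torsion [5]

Answer: M ≅ ℤ^1 ⊕ ℤ/5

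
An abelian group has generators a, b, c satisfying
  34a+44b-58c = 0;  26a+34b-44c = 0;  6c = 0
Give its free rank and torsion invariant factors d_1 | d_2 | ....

rank_ℚ(R)=3; free=3−3=0
SNF(R) diag = [2, 6, 6] → torsion [2, 6, 6]

Answer: M ≅ ℤ/2 ⊕ ℤ/6 ⊕ ℤ/6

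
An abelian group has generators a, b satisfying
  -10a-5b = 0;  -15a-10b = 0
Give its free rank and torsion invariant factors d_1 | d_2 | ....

Answer: M ≅ ℤ/5 ⊕ ℤ/5

Derivation:
rank_ℚ(R)=2; free=2−2=0
SNF(R) diag = [5, 5] → torsion [5, 5]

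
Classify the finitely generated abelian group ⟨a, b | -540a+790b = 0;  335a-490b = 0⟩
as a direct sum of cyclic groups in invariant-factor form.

Answer: M ≅ ℤ/5 ⊕ ℤ/10

Derivation:
rank_ℚ(R)=2; free=2−2=0
SNF(R) diag = [5, 10] → torsion [5, 10]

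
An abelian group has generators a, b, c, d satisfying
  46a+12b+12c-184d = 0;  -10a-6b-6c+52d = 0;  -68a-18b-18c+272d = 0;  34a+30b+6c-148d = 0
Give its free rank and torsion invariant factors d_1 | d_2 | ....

rank_ℚ(R)=4; free=4−4=0
SNF(R) diag = [2, 6, 12, 24] → torsion [2, 6, 12, 24]

Answer: M ≅ ℤ/2 ⊕ ℤ/6 ⊕ ℤ/12 ⊕ ℤ/24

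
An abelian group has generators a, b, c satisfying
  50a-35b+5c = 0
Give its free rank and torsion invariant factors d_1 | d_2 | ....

rank_ℚ(R)=1; free=3−1=2
SNF(R) diag = [5] → torsion [5]

Answer: M ≅ ℤ^2 ⊕ ℤ/5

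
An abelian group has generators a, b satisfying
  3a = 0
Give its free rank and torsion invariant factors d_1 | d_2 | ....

rank_ℚ(R)=1; free=2−1=1
SNF(R) diag = [3] → torsion [3]

Answer: M ≅ ℤ^1 ⊕ ℤ/3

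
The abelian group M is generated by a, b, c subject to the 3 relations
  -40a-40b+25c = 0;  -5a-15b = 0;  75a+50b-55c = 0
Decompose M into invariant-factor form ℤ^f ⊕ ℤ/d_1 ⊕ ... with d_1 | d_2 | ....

rank_ℚ(R)=3; free=3−3=0
SNF(R) diag = [5, 5, 5] → torsion [5, 5, 5]

Answer: M ≅ ℤ/5 ⊕ ℤ/5 ⊕ ℤ/5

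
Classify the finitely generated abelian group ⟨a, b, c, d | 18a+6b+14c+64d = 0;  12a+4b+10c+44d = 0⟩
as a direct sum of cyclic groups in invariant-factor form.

rank_ℚ(R)=2; free=4−2=2
SNF(R) diag = [2, 2] → torsion [2, 2]

Answer: M ≅ ℤ^2 ⊕ ℤ/2 ⊕ ℤ/2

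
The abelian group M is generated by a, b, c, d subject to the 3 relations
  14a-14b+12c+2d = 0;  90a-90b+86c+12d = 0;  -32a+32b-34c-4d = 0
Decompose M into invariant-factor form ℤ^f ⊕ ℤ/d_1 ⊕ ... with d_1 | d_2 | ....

Answer: M ≅ ℤ^1 ⊕ ℤ/2 ⊕ ℤ/2 ⊕ ℤ/2

Derivation:
rank_ℚ(R)=3; free=4−3=1
SNF(R) diag = [2, 2, 2] → torsion [2, 2, 2]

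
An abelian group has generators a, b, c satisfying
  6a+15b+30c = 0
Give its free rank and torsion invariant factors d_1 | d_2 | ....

rank_ℚ(R)=1; free=3−1=2
SNF(R) diag = [3] → torsion [3]

Answer: M ≅ ℤ^2 ⊕ ℤ/3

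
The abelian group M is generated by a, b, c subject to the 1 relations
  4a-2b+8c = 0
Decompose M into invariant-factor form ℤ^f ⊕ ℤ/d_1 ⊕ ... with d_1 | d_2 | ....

rank_ℚ(R)=1; free=3−1=2
SNF(R) diag = [2] → torsion [2]

Answer: M ≅ ℤ^2 ⊕ ℤ/2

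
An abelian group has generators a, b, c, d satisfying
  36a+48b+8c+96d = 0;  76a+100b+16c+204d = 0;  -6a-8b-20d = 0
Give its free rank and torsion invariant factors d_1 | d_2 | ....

rank_ℚ(R)=3; free=4−3=1
SNF(R) diag = [2, 4, 8] → torsion [2, 4, 8]

Answer: M ≅ ℤ^1 ⊕ ℤ/2 ⊕ ℤ/4 ⊕ ℤ/8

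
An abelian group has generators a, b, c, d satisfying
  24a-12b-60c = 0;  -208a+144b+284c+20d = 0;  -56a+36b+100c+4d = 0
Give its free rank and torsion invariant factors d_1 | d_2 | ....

Answer: M ≅ ℤ^1 ⊕ ℤ/4 ⊕ ℤ/12 ⊕ ℤ/36

Derivation:
rank_ℚ(R)=3; free=4−3=1
SNF(R) diag = [4, 12, 36] → torsion [4, 12, 36]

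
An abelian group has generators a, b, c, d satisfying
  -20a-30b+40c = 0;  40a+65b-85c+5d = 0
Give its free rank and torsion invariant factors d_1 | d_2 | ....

rank_ℚ(R)=2; free=4−2=2
SNF(R) diag = [5, 10] → torsion [5, 10]

Answer: M ≅ ℤ^2 ⊕ ℤ/5 ⊕ ℤ/10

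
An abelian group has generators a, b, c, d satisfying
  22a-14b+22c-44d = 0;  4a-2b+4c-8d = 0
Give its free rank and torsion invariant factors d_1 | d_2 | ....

Answer: M ≅ ℤ^2 ⊕ ℤ/2 ⊕ ℤ/6

Derivation:
rank_ℚ(R)=2; free=4−2=2
SNF(R) diag = [2, 6] → torsion [2, 6]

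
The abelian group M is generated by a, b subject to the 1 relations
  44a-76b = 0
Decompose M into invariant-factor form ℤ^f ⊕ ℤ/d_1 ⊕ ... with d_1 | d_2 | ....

rank_ℚ(R)=1; free=2−1=1
SNF(R) diag = [4] → torsion [4]

Answer: M ≅ ℤ^1 ⊕ ℤ/4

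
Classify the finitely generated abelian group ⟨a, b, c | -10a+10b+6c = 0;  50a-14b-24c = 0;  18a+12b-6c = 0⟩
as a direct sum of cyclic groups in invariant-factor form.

Answer: M ≅ ℤ/2 ⊕ ℤ/6 ⊕ ℤ/6

Derivation:
rank_ℚ(R)=3; free=3−3=0
SNF(R) diag = [2, 6, 6] → torsion [2, 6, 6]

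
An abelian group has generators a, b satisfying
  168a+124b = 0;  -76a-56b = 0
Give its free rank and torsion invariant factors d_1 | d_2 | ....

Answer: M ≅ ℤ/4 ⊕ ℤ/4

Derivation:
rank_ℚ(R)=2; free=2−2=0
SNF(R) diag = [4, 4] → torsion [4, 4]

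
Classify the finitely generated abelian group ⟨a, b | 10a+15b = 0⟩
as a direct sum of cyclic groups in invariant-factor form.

Answer: M ≅ ℤ^1 ⊕ ℤ/5

Derivation:
rank_ℚ(R)=1; free=2−1=1
SNF(R) diag = [5] → torsion [5]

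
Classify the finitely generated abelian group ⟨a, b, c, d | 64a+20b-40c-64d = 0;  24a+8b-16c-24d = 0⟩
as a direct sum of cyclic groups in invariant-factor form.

rank_ℚ(R)=2; free=4−2=2
SNF(R) diag = [4, 8] → torsion [4, 8]

Answer: M ≅ ℤ^2 ⊕ ℤ/4 ⊕ ℤ/8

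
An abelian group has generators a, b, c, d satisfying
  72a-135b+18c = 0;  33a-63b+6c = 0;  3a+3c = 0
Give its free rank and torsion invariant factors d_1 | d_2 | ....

Answer: M ≅ ℤ^1 ⊕ ℤ/3 ⊕ ℤ/9 ⊕ ℤ/27

Derivation:
rank_ℚ(R)=3; free=4−3=1
SNF(R) diag = [3, 9, 27] → torsion [3, 9, 27]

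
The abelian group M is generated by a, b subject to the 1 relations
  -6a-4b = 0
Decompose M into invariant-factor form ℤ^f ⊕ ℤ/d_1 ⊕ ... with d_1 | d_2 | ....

Answer: M ≅ ℤ^1 ⊕ ℤ/2

Derivation:
rank_ℚ(R)=1; free=2−1=1
SNF(R) diag = [2] → torsion [2]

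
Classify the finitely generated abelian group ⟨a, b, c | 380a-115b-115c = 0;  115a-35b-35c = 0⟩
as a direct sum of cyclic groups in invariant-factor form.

Answer: M ≅ ℤ^1 ⊕ ℤ/5 ⊕ ℤ/15

Derivation:
rank_ℚ(R)=2; free=3−2=1
SNF(R) diag = [5, 15] → torsion [5, 15]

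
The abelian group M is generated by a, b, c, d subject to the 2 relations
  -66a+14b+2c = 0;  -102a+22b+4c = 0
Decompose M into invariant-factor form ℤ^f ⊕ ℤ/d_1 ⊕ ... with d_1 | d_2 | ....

rank_ℚ(R)=2; free=4−2=2
SNF(R) diag = [2, 6] → torsion [2, 6]

Answer: M ≅ ℤ^2 ⊕ ℤ/2 ⊕ ℤ/6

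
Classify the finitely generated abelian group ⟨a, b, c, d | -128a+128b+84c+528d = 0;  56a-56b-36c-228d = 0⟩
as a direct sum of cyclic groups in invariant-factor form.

Answer: M ≅ ℤ^2 ⊕ ℤ/4 ⊕ ℤ/12

Derivation:
rank_ℚ(R)=2; free=4−2=2
SNF(R) diag = [4, 12] → torsion [4, 12]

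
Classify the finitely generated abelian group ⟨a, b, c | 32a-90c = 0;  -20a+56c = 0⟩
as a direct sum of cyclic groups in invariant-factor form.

Answer: M ≅ ℤ^1 ⊕ ℤ/2 ⊕ ℤ/4

Derivation:
rank_ℚ(R)=2; free=3−2=1
SNF(R) diag = [2, 4] → torsion [2, 4]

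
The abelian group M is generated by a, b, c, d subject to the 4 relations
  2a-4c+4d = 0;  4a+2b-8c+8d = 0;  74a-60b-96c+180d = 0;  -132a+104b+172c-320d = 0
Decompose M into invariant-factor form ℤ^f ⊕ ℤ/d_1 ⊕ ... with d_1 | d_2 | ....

Answer: M ≅ ℤ/2 ⊕ ℤ/2 ⊕ ℤ/4 ⊕ ℤ/8

Derivation:
rank_ℚ(R)=4; free=4−4=0
SNF(R) diag = [2, 2, 4, 8] → torsion [2, 2, 4, 8]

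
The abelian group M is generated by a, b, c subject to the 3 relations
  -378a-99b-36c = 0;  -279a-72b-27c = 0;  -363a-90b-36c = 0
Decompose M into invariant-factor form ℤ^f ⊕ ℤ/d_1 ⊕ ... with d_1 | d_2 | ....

rank_ℚ(R)=3; free=3−3=0
SNF(R) diag = [3, 9, 9] → torsion [3, 9, 9]

Answer: M ≅ ℤ/3 ⊕ ℤ/9 ⊕ ℤ/9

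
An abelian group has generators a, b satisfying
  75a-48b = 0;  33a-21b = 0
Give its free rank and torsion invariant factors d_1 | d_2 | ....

rank_ℚ(R)=2; free=2−2=0
SNF(R) diag = [3, 3] → torsion [3, 3]

Answer: M ≅ ℤ/3 ⊕ ℤ/3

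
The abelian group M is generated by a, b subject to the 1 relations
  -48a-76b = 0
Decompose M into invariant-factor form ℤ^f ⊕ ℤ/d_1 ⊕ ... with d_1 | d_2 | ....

rank_ℚ(R)=1; free=2−1=1
SNF(R) diag = [4] → torsion [4]

Answer: M ≅ ℤ^1 ⊕ ℤ/4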